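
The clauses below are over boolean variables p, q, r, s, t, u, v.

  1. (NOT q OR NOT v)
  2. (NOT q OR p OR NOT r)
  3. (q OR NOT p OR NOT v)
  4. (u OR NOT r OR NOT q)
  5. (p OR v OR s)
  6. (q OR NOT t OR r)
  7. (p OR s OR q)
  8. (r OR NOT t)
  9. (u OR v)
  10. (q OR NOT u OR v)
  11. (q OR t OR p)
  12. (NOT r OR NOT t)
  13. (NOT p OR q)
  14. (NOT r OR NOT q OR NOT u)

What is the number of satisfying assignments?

3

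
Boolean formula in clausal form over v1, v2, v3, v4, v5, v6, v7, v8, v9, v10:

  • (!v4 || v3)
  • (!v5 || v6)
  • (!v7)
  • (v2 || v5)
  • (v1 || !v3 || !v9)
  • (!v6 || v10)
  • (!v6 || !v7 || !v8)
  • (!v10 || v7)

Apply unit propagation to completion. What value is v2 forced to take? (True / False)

True

(!v7) is a unit clause: v7 = False.
In (!v10 || v7), v7 is now false; !v10 must hold, so v10 = False.
(v10 || !v6): since v10 = False, the clause reduces to (!v6). v6 = False.
In (v6 || !v5), v6 is now false; !v5 must hold, so v5 = False.
(v2 || v5): since v5 = False, the clause reduces to (v2). v2 = True.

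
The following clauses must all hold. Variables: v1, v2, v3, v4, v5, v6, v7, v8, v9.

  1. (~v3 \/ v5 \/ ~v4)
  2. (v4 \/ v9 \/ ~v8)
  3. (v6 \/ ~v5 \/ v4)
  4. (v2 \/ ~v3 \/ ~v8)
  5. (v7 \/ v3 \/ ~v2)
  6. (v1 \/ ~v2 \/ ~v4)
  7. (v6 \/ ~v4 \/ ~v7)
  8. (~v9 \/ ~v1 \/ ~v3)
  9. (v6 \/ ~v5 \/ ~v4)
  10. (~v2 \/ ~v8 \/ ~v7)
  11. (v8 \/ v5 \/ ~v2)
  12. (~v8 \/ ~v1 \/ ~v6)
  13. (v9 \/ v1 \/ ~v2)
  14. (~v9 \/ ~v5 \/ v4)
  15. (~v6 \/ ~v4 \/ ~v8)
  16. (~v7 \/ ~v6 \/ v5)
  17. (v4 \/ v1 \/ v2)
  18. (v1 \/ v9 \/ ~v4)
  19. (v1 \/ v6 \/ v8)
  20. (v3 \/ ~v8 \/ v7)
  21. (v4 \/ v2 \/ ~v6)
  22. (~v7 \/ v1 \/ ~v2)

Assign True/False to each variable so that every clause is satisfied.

Set v1 = True and propagate.
For the remaining variables, v2 = True, v3 = True, v4 = True, v5 = True, v6 = True, v7 = False, v8 = False, v9 = False works.

v1 = 1, v2 = 1, v3 = 1, v4 = 1, v5 = 1, v6 = 1, v7 = 0, v8 = 0, v9 = 0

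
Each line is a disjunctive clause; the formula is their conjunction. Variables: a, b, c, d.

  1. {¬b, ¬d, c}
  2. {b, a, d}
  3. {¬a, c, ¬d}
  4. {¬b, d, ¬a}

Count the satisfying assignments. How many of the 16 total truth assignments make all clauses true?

9

Case analysis on d and a:
  d=T, a=T: remaining (b,c) ∈ {(F,T); (T,T)} — 2.
  d=T, a=F: remaining (b,c) ∈ {(F,F); (F,T); (T,T)} — 3.
  d=F, a=T: remaining (b,c) ∈ {(F,F); (F,T)} — 2.
  d=F, a=F: remaining (b,c) ∈ {(T,F); (T,T)} — 2.
Total: 2 + 3 + 2 + 2 = 9.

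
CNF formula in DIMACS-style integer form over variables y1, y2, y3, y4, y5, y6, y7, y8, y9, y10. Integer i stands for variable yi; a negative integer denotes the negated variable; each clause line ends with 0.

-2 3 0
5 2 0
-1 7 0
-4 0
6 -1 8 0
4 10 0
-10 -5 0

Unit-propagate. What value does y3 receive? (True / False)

(NOT y4) stands alone — y4 = False.
(y4 OR y10): since y4 = False, the clause reduces to (y10). y10 = True.
From (NOT y5 OR NOT y10) and y10 = True: y5 = False.
In (y5 OR y2), y5 is now false; y2 must hold, so y2 = True.
(NOT y2 OR y3) with y2 = True leaves only y3, so y3 = True.

True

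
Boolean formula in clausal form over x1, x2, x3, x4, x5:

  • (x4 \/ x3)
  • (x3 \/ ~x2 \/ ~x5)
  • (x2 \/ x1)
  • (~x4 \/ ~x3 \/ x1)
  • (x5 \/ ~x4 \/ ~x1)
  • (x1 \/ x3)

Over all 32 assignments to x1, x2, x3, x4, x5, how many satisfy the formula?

9

Split on x1, then x3.
  x1=1, x3=1: x2 free; 3 ways for (x4,x5) × 2^1 = 6.
  x1=1, x3=0: remaining (x2,x4,x5) ∈ {(0,1,1)} — 1.
  x1=0, x3=1: remaining (x2,x4,x5) ∈ {(1,0,0); (1,0,1)} — 2.
  x1=0, x3=0: a clause becomes empty — 0.
Total: 6 + 1 + 2 + 0 = 9.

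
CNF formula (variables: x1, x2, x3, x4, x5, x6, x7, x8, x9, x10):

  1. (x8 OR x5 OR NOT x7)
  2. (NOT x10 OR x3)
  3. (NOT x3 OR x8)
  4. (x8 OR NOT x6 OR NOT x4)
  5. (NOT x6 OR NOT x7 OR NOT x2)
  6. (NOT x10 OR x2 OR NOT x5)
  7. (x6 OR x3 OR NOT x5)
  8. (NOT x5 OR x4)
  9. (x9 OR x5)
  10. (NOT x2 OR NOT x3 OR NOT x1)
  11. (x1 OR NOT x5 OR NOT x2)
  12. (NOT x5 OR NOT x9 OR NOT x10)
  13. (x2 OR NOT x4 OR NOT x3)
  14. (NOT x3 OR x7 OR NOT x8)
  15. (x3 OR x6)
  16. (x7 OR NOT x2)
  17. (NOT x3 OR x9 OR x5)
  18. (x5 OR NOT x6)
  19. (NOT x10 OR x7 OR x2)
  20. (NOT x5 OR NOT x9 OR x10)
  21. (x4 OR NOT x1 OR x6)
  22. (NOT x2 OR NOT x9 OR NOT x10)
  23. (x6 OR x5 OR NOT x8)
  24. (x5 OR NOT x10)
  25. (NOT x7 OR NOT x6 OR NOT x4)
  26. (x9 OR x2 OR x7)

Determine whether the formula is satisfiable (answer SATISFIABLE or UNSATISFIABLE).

UNSATISFIABLE

x5 = True:
  x2 = True:
    propagation gives x1=True, x3=False, x10=False, x6=True; an empty clause results — contradiction.
  x2 = False:
    propagation gives x10=False, x3=False, x6=True, x8=True; an empty clause results — contradiction.
x5 = False:
  propagation gives x9=True, x6=False, x3=True, x8=True; an empty clause results — contradiction.
Every branch closes, so no satisfying assignment exists.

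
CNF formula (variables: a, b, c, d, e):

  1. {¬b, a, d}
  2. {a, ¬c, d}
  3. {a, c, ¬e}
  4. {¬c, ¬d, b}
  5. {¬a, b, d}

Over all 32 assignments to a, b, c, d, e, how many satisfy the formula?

15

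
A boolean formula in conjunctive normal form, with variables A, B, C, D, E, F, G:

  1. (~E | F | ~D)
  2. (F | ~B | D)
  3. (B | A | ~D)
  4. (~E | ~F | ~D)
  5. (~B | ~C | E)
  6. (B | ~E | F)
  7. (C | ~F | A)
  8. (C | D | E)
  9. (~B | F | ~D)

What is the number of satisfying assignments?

30

Case analysis on D and F:
  D=1, F=1: G free; 3 ways for (A,B,C,E) × 2^1 = 6.
  D=1, F=0: remaining (A,B,C,E,G) ∈ {(1,0,0,0,0); (1,0,0,0,1); (1,0,1,0,0); (1,0,1,0,1)} — 4.
  D=0, F=1: G free; 8 ways for (A,B,C,E) × 2^1 = 16.
  D=0, F=0: remaining (A,B,C,E,G) ∈ {(0,0,1,0,0); (0,0,1,0,1); (1,0,1,0,0); (1,0,1,0,1)} — 4.
Total: 6 + 4 + 16 + 4 = 30.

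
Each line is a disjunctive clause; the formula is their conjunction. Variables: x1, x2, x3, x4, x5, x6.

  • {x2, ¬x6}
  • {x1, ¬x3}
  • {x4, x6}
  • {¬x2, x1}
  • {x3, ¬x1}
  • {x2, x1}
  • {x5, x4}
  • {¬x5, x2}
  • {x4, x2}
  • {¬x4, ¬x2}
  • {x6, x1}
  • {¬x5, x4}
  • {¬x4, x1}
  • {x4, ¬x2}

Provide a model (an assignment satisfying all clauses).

Set x1 = True and propagate.
  then x3 is forced to True.
Try x2 = False.
  then x6 is forced to False.
  then x4 is forced to True.
  then x5 is forced to False.
Every clause has at least one true literal under this assignment.

x1=True, x2=False, x3=True, x4=True, x5=False, x6=False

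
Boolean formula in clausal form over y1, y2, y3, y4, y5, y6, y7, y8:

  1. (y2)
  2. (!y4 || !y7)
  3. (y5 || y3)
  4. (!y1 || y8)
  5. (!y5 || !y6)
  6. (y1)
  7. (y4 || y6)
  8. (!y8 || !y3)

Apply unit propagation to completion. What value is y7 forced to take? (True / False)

Unit clause (y2) sets y2 = True.
Unit clause (y1) sets y1 = True.
In (!y1 || y8), !y1 is now false; y8 must hold, so y8 = True.
In (!y3 || !y8), !y8 is now false; !y3 must hold, so y3 = False.
In (y3 || y5), y3 is now false; y5 must hold, so y5 = True.
(!y5 || !y6) with y5 = True leaves only !y6, so y6 = False.
From (y6 || y4) and y6 = False: y4 = True.
(!y7 || !y4) with y4 = True leaves only !y7, so y7 = False.

False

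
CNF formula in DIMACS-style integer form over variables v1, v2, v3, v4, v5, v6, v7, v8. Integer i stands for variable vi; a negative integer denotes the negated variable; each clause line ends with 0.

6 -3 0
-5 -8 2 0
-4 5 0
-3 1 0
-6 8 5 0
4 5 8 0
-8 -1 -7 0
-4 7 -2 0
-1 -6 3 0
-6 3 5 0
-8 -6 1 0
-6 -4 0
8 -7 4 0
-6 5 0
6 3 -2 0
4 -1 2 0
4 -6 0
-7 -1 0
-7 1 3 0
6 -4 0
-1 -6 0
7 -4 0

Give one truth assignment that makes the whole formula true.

v1=F, v2=F, v3=F, v4=F, v5=T, v6=F, v7=F, v8=F

Set v1 = False and propagate.
  then v3 is forced to False.
  then v7 is forced to False.
  then v4 is forced to False.
  then v6 is forced to False.
  then v2 is forced to False.
Set v5 = True and propagate.
  then v8 is forced to False.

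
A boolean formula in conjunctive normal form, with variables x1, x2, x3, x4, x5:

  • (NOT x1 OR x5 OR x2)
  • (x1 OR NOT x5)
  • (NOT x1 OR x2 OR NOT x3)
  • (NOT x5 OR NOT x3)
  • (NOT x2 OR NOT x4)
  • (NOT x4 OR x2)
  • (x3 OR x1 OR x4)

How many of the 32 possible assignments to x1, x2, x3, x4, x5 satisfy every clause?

Satisfying assignments:
  x1=0 x2=0 x3=1 x4=0 x5=0
  x1=0 x2=1 x3=1 x4=0 x5=0
  x1=1 x2=0 x3=0 x4=0 x5=1
  x1=1 x2=1 x3=0 x4=0 x5=0
  x1=1 x2=1 x3=0 x4=0 x5=1
  x1=1 x2=1 x3=1 x4=0 x5=0
Count: 6.

6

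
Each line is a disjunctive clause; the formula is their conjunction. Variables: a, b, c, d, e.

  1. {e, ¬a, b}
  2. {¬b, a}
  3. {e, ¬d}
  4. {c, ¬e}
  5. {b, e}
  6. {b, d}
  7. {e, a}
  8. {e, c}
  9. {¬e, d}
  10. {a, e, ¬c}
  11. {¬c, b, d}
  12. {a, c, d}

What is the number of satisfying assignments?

The models are:
  a=0 b=0 c=1 d=1 e=1
  a=1 b=0 c=1 d=1 e=1
  a=1 b=1 c=1 d=0 e=0
  a=1 b=1 c=1 d=1 e=1
That's 4 in total.

4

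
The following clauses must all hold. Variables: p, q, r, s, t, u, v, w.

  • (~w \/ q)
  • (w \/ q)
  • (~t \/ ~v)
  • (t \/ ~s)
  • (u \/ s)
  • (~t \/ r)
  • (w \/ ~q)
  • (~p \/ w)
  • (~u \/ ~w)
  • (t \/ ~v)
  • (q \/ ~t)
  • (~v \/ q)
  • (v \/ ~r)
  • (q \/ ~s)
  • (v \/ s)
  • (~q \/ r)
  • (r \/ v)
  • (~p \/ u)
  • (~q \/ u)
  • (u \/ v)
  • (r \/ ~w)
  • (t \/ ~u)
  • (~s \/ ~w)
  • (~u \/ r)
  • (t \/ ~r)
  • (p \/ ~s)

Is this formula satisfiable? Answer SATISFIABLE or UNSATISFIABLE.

UNSATISFIABLE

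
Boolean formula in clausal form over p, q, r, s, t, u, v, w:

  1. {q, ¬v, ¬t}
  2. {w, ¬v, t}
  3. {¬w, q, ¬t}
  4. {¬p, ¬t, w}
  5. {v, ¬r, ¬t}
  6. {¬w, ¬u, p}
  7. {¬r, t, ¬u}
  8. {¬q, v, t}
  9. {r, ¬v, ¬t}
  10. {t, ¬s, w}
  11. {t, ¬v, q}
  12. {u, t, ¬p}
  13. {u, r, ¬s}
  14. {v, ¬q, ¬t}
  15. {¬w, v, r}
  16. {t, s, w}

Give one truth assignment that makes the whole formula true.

p=0, q=1, r=1, s=1, t=1, u=1, v=1, w=0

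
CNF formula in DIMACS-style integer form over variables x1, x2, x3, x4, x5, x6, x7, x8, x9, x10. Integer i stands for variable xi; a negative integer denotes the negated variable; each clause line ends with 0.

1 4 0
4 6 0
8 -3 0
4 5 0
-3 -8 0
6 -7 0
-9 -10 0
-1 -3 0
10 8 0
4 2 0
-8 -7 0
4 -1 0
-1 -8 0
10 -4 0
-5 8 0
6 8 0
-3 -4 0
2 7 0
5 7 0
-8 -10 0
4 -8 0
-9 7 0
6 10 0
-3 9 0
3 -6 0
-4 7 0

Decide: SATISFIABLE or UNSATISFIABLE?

UNSATISFIABLE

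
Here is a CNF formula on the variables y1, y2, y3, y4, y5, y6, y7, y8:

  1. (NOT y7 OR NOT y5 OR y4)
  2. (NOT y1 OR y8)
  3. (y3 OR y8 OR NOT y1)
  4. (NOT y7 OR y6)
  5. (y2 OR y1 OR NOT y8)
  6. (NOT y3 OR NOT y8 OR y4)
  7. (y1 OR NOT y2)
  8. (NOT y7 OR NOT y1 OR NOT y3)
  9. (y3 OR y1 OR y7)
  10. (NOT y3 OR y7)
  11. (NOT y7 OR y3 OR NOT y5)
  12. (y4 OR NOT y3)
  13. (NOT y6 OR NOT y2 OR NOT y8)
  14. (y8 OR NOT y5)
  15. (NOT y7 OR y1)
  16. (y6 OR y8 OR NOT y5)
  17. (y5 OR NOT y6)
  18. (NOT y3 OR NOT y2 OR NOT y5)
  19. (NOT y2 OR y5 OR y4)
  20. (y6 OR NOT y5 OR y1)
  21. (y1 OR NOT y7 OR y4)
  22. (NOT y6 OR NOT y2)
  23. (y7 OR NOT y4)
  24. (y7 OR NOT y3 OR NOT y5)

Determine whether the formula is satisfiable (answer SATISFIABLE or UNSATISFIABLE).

SATISFIABLE

Try y1 = True.
  then y8 is forced to True.
Try y2 = False.
The remaining clauses are satisfied by y3 = False, y4 = False, y5 = False, y6 = False, y7 = False.
So y1=T, y2=F, y3=F, y4=F, y5=F, y6=F, y7=F, y8=T is a satisfying assignment.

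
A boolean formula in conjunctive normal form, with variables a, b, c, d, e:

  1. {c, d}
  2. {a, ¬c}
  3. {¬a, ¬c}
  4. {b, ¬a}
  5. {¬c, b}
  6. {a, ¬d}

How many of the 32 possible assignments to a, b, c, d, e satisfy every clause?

2

Satisfying assignments:
  a=1 b=1 c=0 d=1 e=0
  a=1 b=1 c=0 d=1 e=1
That's 2 in total.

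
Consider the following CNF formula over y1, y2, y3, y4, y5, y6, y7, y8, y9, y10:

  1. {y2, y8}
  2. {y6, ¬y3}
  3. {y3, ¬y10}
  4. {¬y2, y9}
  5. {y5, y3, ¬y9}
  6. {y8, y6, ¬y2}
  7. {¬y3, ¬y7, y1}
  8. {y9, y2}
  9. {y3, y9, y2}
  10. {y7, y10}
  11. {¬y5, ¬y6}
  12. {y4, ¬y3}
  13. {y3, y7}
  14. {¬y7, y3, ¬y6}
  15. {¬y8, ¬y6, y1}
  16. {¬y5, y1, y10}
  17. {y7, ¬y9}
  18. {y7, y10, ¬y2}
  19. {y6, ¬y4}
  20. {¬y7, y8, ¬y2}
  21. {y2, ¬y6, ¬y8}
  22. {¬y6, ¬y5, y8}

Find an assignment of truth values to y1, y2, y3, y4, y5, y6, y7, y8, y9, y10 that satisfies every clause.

y1 occurs only positively in the remaining clauses — set y1 = True.
Branch on y2: take y2 = False.
  then y8 is forced to True.
  then y9 is forced to True.
  then y7 is forced to True.
  then y6 is forced to False.
  then y3 is forced to False.
  then y10 is forced to False.
  then y5 is forced to True.
  then y4 is forced to False.
Every clause has at least one true literal under this assignment.

y1=T, y2=F, y3=F, y4=F, y5=T, y6=F, y7=T, y8=T, y9=T, y10=F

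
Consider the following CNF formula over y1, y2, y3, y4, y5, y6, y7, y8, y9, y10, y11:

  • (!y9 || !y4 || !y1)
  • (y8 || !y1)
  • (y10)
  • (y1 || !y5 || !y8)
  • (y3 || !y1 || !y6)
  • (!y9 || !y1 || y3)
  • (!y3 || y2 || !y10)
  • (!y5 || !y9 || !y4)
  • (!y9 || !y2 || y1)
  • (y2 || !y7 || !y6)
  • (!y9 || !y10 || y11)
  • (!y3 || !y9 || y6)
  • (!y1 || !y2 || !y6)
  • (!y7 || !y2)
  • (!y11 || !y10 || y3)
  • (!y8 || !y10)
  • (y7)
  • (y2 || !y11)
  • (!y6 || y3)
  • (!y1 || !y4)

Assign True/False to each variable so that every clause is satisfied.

y1=F, y2=F, y3=F, y4=F, y5=T, y6=F, y7=T, y8=F, y9=F, y10=T, y11=F

The clause (y10) is unit: y10 must be True.
Unit propagation: (!y8) forces y8 = False.
The clause (!y1) is unit: y1 must be False.
The clause (y7) is unit: y7 must be True.
The clause (!y2) is unit: y2 must be False.
Unit propagation: (!y3) forces y3 = False.
The clause (!y6) is unit: y6 must be False.
Unit propagation: (!y11) forces y11 = False.
(!y9) is a unit clause, so y9 = False.
y4, y5 are now unconstrained; take y4 = False, y5 = True.
Every clause has at least one true literal under this assignment.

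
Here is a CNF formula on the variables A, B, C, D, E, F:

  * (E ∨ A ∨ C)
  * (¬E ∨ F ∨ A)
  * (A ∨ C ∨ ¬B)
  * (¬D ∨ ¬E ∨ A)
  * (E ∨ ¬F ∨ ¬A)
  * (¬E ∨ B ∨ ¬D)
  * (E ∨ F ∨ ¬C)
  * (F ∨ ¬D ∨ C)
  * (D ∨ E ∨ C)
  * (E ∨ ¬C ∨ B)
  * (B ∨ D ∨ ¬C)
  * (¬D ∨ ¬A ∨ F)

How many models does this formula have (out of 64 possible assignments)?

12

Split on E, then C.
  E=1, C=1: remaining (A,B,D,F) ∈ {(0,1,0,1); (1,1,0,0); (1,1,0,1); (1,1,1,1)} — 4.
  E=1, C=0: 6 of the 16 assignments to (A,B,D,F) work.
  E=0, C=1: remaining (A,B,D,F) ∈ {(0,1,0,1); (0,1,1,1)} — 2.
  E=0, C=0: a clause becomes empty — 0.
Total: 4 + 6 + 2 + 0 = 12.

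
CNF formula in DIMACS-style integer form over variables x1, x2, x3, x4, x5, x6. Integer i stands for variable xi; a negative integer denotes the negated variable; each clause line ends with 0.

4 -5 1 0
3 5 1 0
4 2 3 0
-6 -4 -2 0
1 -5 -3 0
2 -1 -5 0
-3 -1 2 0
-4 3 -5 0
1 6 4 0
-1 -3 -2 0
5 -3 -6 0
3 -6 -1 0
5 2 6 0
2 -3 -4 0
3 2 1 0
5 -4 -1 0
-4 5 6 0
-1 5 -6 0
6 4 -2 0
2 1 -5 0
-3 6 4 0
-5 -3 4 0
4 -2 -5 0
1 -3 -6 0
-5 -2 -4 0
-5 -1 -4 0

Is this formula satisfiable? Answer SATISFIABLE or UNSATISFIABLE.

UNSATISFIABLE

x5 = True:
  x4 = True:
    propagation gives x3=True, x1=True; an empty clause results — contradiction.
  x4 = False:
    propagation gives x1=True, x2=True; an empty clause results — contradiction.
x5 = False:
  x3 = True:
    propagation gives x6=False, x2=True, x1=False, x4=True; an empty clause results — contradiction.
  x3 = False:
    propagation gives x1=True, x6=False, x2=True, x4=False; an empty clause results — contradiction.
Every branch closes, so no satisfying assignment exists.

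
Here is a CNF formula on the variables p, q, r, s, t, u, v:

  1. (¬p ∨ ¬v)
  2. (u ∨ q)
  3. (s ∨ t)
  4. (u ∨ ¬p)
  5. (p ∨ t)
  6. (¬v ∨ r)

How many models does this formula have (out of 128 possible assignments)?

30

Split on p, then t.
  p=1, t=1: forces u=1; v=0; q, r, s free → 2^3 = 8.
  p=1, t=0: remaining (q,r,s,u,v) ∈ {(0,0,1,1,0); (0,1,1,1,0); (1,0,1,1,0); (1,1,1,1,0)} — 4.
  p=0, t=1: s free; 9 ways for (q,r,u,v) × 2^1 = 18.
  p=0, t=0: a clause becomes empty — 0.
Total: 8 + 4 + 18 + 0 = 30.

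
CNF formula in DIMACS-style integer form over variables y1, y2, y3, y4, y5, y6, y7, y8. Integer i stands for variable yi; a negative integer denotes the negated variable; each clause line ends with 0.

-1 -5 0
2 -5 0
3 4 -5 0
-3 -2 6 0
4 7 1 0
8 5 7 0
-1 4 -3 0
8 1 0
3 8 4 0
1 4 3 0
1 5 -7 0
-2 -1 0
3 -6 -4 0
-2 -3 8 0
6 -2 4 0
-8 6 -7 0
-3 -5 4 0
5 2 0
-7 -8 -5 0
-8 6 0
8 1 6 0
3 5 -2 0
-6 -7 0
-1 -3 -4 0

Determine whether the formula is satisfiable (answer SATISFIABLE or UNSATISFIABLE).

Branch on y1: take y1 = False.
  then y8 is forced to True.
  then y6 is forced to True.
  then y7 is forced to False.
  then y4 is forced to True.
  then y3 is forced to True.
Try y2 = True.
y5 is now unconstrained; take y5 = True.
So y1=F, y2=T, y3=T, y4=T, y5=T, y6=T, y7=F, y8=T is a satisfying assignment.

SATISFIABLE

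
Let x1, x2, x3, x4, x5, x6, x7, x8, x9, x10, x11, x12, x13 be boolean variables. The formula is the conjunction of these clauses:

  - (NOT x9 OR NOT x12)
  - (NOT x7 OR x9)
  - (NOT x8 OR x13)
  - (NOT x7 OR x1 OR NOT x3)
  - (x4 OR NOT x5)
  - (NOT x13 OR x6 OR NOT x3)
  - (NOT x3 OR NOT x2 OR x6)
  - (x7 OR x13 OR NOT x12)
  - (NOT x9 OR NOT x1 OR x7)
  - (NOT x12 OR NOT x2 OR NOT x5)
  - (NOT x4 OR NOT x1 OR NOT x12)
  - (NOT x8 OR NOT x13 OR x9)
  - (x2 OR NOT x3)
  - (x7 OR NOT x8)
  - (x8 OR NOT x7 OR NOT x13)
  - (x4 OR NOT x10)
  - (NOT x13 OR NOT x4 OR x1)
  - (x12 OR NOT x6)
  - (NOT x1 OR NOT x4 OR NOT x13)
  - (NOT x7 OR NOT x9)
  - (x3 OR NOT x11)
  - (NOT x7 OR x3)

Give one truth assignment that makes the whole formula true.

x1 = T, x2 = F, x3 = F, x4 = T, x5 = F, x6 = F, x7 = F, x8 = F, x9 = F, x10 = F, x11 = F, x12 = F, x13 = F

Check each clause:
  1. (NOT x9 OR NOT x12) — NOT x12 is true.
  2. (x9 OR NOT x7) — NOT x7 is true.
  3. (x13 OR NOT x8) — NOT x8 is true.
  4. (NOT x7 OR NOT x3 OR x1) — x1 is true.
  5. (x4 OR NOT x5) — NOT x5 is true.
  6. (x6 OR NOT x13 OR NOT x3) — NOT x13 is true.
  7. (NOT x3 OR x6 OR NOT x2) — NOT x3 is true.
  8. (x7 OR x13 OR NOT x12) — NOT x12 is true.
  9. (NOT x9 OR x7 OR NOT x1) — NOT x9 is true.
  10. (NOT x5 OR NOT x12 OR NOT x2) — NOT x5 is true.
  11. (NOT x12 OR NOT x4 OR NOT x1) — NOT x12 is true.
  12. (NOT x13 OR x9 OR NOT x8) — NOT x8 is true.
  13. (NOT x3 OR x2) — NOT x3 is true.
  14. (NOT x8 OR x7) — NOT x8 is true.
  15. (x8 OR NOT x7 OR NOT x13) — NOT x7 is true.
  16. (NOT x10 OR x4) — x4 is true.
  17. (NOT x4 OR NOT x13 OR x1) — x1 is true.
  18. (x12 OR NOT x6) — NOT x6 is true.
  19. (NOT x4 OR NOT x1 OR NOT x13) — NOT x13 is true.
  20. (NOT x7 OR NOT x9) — NOT x7 is true.
  21. (x3 OR NOT x11) — NOT x11 is true.
  22. (x3 OR NOT x7) — NOT x7 is true.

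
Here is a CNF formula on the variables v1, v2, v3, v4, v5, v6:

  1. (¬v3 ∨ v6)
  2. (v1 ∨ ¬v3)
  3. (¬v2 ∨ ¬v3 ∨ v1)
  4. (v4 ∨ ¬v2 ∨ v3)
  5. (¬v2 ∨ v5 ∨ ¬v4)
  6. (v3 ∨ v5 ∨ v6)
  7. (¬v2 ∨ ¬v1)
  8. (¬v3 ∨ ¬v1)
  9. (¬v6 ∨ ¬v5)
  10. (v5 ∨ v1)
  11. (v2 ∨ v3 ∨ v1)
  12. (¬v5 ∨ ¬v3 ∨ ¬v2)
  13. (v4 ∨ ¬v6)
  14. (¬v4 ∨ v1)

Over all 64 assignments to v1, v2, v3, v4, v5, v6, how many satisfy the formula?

The models are:
  v1=1 v2=0 v3=0 v4=0 v5=1 v6=0
  v1=1 v2=0 v3=0 v4=1 v5=0 v6=1
  v1=1 v2=0 v3=0 v4=1 v5=1 v6=0
That's 3 in total.

3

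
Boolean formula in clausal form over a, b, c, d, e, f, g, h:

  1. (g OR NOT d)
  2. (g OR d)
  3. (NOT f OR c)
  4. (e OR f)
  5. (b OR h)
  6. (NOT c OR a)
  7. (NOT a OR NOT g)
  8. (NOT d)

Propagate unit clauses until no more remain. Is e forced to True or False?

True

Unit clause (NOT d) sets d = False.
(g OR d): since d = False, the clause reduces to (g). g = True.
In (NOT g OR NOT a), NOT g is now false; NOT a must hold, so a = False.
In (a OR NOT c), a is now false; NOT c must hold, so c = False.
(c OR NOT f) with c = False leaves only NOT f, so f = False.
(e OR f) with f = False leaves only e, so e = True.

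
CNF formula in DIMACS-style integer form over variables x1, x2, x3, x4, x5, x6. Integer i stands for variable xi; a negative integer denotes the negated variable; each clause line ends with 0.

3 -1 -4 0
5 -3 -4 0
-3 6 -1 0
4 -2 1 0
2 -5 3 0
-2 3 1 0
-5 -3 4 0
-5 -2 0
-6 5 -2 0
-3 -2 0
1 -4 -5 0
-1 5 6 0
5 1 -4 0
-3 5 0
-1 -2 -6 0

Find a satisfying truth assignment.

Try x1 = True.
The remaining clauses are satisfied by x2 = False, x3 = False, x4 = False, x5 = False, x6 = True.

x1=True, x2=False, x3=False, x4=False, x5=False, x6=True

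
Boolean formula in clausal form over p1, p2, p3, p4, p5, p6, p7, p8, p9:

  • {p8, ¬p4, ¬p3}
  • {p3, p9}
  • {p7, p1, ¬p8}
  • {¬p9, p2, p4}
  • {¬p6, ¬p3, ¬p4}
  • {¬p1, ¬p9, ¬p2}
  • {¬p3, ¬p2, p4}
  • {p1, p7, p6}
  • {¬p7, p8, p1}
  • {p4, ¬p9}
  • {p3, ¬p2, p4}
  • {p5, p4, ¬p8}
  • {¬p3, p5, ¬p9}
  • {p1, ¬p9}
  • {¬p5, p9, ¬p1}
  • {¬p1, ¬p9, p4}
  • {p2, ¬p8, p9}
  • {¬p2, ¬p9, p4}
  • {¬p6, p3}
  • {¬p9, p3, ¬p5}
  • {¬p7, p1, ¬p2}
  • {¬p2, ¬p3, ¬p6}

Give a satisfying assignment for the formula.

p1=True  p2=False  p3=True  p4=False  p5=False  p6=True  p7=True  p8=False  p9=False

Branch on p1: take p1 = True.
Set p2 = False and propagate.
Branch on p3: take p3 = True.
The remaining clauses are satisfied by p4 = False, p5 = False, p6 = True, p7 = True, p8 = False, p9 = False.
Every clause has at least one true literal under this assignment.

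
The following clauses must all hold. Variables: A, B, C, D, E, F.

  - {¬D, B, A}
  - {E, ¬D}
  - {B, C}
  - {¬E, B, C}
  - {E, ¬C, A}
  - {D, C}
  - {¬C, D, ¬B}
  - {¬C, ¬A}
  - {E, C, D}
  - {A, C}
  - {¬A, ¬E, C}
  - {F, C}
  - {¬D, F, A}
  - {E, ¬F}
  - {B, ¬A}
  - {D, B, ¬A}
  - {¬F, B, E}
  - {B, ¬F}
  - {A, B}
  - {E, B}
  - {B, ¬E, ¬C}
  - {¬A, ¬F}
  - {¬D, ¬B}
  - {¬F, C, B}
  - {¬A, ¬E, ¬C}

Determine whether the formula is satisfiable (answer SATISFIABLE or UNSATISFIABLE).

UNSATISFIABLE

B = True:
  propagation gives D=False, C=True; an empty clause results — contradiction.
B = False:
  propagation gives C=True, A=False; an empty clause results — contradiction.
Every branch closes, so no satisfying assignment exists.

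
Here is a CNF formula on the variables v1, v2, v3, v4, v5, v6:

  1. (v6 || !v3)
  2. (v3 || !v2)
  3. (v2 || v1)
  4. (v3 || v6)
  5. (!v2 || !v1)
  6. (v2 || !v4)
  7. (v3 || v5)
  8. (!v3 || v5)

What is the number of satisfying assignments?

4

The models are:
  v1=0 v2=1 v3=1 v4=0 v5=1 v6=1
  v1=0 v2=1 v3=1 v4=1 v5=1 v6=1
  v1=1 v2=0 v3=0 v4=0 v5=1 v6=1
  v1=1 v2=0 v3=1 v4=0 v5=1 v6=1
That's 4 in total.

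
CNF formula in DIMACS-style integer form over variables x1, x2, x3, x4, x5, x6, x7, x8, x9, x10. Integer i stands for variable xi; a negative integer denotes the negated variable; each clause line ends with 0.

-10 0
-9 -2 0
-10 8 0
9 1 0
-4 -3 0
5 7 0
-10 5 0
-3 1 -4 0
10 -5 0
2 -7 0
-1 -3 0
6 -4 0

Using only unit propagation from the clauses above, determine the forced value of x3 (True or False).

False

(¬x10) is a unit clause: x10 = False.
In (x10 ∨ ¬x5), x10 is now false; ¬x5 must hold, so x5 = False.
(x7 ∨ x5) with x5 = False leaves only x7, so x7 = True.
In (x2 ∨ ¬x7), ¬x7 is now false; x2 must hold, so x2 = True.
(¬x2 ∨ ¬x9): since x2 = True, the clause reduces to (¬x9). x9 = False.
In (x9 ∨ x1), x9 is now false; x1 must hold, so x1 = True.
From (¬x3 ∨ ¬x1) and x1 = True: x3 = False.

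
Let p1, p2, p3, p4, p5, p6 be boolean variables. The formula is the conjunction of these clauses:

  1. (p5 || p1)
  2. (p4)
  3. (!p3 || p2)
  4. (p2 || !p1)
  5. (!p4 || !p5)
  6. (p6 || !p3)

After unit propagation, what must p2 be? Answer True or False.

True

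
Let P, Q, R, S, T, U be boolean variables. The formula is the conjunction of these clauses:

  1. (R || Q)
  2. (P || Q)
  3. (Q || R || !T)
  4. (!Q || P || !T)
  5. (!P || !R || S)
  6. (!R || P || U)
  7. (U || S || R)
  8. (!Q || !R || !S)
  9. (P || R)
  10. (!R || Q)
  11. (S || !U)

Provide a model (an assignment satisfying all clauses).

Pure literal: T appears only negated; assign T = False.
Branch on P: take P = True.
Set Q = True and propagate.
The remaining clauses are satisfied by R = False, S = True, U = False.

P=True, Q=True, R=False, S=True, T=False, U=False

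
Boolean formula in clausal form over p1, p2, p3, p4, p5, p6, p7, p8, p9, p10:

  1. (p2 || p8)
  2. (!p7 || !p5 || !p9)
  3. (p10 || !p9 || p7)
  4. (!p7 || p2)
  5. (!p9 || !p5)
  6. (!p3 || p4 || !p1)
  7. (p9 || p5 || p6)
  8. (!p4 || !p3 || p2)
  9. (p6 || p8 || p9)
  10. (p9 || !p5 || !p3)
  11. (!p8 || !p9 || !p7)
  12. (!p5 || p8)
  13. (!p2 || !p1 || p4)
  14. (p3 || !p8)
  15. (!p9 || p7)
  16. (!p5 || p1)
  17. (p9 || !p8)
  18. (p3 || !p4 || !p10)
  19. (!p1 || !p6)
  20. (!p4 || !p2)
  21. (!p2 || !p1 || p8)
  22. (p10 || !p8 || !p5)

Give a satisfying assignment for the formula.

p1 = F, p2 = T, p3 = T, p4 = F, p5 = F, p6 = F, p7 = T, p8 = F, p9 = T, p10 = T

Check each clause:
  1. (p2 || p8) — p2 is true.
  2. (!p9 || !p5 || !p7) — !p5 is true.
  3. (p10 || p7 || !p9) — p10 is true.
  4. (p2 || !p7) — p2 is true.
  5. (!p9 || !p5) — !p5 is true.
  6. (!p3 || p4 || !p1) — !p1 is true.
  7. (p5 || p6 || p9) — p9 is true.
  8. (!p4 || p2 || !p3) — p2 is true.
  9. (p8 || p9 || p6) — p9 is true.
  10. (!p3 || !p5 || p9) — p9 is true.
  11. (!p9 || !p7 || !p8) — !p8 is true.
  12. (p8 || !p5) — !p5 is true.
  13. (!p1 || p4 || !p2) — !p1 is true.
  14. (p3 || !p8) — !p8 is true.
  15. (p7 || !p9) — p7 is true.
  16. (!p5 || p1) — !p5 is true.
  17. (!p8 || p9) — !p8 is true.
  18. (p3 || !p10 || !p4) — p3 is true.
  19. (!p1 || !p6) — !p6 is true.
  20. (!p2 || !p4) — !p4 is true.
  21. (!p2 || !p1 || p8) — !p1 is true.
  22. (p10 || !p8 || !p5) — !p8 is true.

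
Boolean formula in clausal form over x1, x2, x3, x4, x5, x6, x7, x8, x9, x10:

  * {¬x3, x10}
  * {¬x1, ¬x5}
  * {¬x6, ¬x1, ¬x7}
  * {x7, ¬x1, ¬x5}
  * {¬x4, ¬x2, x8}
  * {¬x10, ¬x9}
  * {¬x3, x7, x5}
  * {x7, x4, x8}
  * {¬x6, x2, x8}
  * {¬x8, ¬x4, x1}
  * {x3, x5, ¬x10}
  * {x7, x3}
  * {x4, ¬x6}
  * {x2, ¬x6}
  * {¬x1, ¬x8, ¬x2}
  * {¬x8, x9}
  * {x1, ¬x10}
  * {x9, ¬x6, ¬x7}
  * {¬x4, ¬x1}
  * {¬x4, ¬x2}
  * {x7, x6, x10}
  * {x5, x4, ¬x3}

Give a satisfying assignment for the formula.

x1 = False, x2 = False, x3 = False, x4 = False, x5 = True, x6 = False, x7 = True, x8 = False, x9 = False, x10 = False

Set x1 = False and propagate.
  then x10 is forced to False.
  then x3 is forced to False.
  then x7 is forced to True.
Set x2 = False and propagate.
  then x6 is forced to False.
For the remaining variables, x4 = False, x5 = True, x8 = False, x9 = False works.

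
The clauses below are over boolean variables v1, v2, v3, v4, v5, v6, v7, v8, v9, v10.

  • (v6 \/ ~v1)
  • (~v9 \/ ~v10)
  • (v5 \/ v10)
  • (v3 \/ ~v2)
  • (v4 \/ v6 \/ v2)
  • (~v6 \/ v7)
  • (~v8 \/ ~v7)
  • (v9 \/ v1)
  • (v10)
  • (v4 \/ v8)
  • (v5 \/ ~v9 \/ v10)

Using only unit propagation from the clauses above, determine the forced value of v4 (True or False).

True

Unit clause (v10) sets v10 = True.
(~v10 \/ ~v9) with v10 = True leaves only ~v9, so v9 = False.
(v1 \/ v9): since v9 = False, the clause reduces to (v1). v1 = True.
In (~v1 \/ v6), ~v1 is now false; v6 must hold, so v6 = True.
From (v7 \/ ~v6) and v6 = True: v7 = True.
(~v8 \/ ~v7) with v7 = True leaves only ~v8, so v8 = False.
(v4 \/ v8): since v8 = False, the clause reduces to (v4). v4 = True.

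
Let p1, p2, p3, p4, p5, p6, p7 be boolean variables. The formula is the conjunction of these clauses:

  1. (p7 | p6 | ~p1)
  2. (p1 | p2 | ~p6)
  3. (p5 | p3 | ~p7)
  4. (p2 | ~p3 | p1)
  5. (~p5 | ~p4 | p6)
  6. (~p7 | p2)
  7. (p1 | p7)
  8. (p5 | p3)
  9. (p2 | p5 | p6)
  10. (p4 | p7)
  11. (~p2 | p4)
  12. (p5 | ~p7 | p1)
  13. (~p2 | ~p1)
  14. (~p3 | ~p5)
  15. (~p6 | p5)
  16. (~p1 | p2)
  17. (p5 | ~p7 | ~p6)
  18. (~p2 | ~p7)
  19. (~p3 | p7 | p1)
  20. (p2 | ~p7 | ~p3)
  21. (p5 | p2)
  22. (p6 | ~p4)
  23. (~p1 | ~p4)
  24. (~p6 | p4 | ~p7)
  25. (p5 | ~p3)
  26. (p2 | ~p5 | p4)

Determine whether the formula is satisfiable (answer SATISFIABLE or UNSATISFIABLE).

p2 = True:
  propagation gives p4=True, p1=False, p7=True; an empty clause results — contradiction.
p2 = False:
  propagation gives p7=False, p1=True; an empty clause results — contradiction.
Every branch closes, so no satisfying assignment exists.

UNSATISFIABLE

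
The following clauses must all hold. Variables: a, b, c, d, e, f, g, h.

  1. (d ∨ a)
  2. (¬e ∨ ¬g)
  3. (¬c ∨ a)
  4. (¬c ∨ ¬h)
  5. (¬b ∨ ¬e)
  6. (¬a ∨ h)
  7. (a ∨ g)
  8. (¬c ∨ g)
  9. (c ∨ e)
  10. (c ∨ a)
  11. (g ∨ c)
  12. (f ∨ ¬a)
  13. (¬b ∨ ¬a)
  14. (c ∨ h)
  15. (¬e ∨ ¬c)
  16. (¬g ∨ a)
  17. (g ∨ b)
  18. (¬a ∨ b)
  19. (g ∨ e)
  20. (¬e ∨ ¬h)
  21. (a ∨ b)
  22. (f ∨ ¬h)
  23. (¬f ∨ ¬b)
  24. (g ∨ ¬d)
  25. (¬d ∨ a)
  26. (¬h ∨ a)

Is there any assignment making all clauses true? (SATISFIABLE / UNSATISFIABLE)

UNSATISFIABLE

a = True:
  propagation gives h=True, c=False, e=True; an empty clause results — contradiction.
a = False:
  propagation gives d=True; an empty clause results — contradiction.
Every branch closes, so no satisfying assignment exists.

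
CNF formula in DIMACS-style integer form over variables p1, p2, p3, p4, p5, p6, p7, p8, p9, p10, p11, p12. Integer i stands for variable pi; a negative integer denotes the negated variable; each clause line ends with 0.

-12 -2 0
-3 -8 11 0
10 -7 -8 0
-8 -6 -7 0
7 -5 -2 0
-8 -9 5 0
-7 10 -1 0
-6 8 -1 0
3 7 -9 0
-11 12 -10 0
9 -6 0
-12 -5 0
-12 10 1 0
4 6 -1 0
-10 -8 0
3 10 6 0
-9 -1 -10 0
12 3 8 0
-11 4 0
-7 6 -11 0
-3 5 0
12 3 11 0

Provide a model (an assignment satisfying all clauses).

p1=False, p2=False, p3=False, p4=True, p5=False, p6=False, p7=True, p8=False, p9=False, p10=True, p11=False, p12=True

Pure literal: p2 appears only negated; assign p2 = False.
Pure literal: p4 appears only positively; assign p4 = True.
Try p1 = False.
The remaining clauses are satisfied by p3 = False, p5 = False, p6 = False, p7 = True, p8 = False, p9 = False, p10 = True, p11 = False, p12 = True.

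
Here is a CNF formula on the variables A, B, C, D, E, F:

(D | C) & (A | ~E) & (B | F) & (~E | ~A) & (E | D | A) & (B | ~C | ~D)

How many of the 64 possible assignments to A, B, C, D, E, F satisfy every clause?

Split on A, then D.
  A=T, D=T: 5 of the 16 assignments to (B,C,E,F) work.
  A=T, D=F: remaining (B,C,E,F) ∈ {(F,T,F,T); (T,T,F,F); (T,T,F,T)} — 3.
  A=F, D=T: 5 of the 16 assignments to (B,C,E,F) work.
  A=F, D=F: a clause becomes empty — 0.
Total: 5 + 3 + 5 + 0 = 13.

13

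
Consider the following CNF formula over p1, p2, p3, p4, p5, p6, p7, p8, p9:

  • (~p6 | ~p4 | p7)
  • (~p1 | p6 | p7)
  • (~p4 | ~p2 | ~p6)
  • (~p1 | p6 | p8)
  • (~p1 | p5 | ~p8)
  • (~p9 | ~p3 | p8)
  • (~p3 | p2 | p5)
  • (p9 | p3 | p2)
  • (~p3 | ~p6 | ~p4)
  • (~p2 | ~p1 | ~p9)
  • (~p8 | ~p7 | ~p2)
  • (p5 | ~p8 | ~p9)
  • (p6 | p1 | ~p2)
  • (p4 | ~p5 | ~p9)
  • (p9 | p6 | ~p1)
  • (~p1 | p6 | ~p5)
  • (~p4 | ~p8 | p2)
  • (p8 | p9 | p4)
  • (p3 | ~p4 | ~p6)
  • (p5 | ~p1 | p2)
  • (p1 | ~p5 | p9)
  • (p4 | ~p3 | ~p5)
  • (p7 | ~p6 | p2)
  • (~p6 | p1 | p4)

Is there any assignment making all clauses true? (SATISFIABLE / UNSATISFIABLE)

SATISFIABLE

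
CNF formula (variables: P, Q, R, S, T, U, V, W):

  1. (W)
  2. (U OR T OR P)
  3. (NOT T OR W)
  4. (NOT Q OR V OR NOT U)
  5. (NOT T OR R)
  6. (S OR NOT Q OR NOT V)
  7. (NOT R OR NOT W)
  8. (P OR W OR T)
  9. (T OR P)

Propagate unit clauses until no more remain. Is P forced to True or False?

True

(W) stands alone — W = True.
From (NOT R OR NOT W) and W = True: R = False.
(NOT T OR R): since R = False, the clause reduces to (NOT T). T = False.
In (P OR T), T is now false; P must hold, so P = True.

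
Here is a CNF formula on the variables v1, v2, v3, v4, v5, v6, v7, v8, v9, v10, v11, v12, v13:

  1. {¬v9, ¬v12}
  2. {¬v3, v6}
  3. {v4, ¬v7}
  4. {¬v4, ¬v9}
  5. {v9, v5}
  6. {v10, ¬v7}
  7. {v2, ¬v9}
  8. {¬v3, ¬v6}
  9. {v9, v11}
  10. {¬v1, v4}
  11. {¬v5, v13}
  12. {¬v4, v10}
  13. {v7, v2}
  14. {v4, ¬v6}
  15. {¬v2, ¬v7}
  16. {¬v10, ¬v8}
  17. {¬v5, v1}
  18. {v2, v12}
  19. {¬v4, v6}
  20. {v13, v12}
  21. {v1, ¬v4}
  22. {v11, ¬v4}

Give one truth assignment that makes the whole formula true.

v3 occurs only negated in the remaining clauses — set v3 = False.
v13 occurs only positively in the remaining clauses — set v13 = True.
Try v1 = False.
  then v5 is forced to False.
  then v9 is forced to True.
  then v12 is forced to False.
  then v4 is forced to False.
  then v7 is forced to False.
  then v2 is forced to True.
  then v6 is forced to False.
Branch on v8: take v8 = True.
  then v10 is forced to False.
v11 is now unconstrained; take v11 = False.
Every clause has at least one true literal under this assignment.
Check each clause:
  1. {¬v12, ¬v9} — ¬v12 is true.
  2. {v6, ¬v3} — ¬v3 is true.
  3. {¬v7, v4} — ¬v7 is true.
  4. {¬v9, ¬v4} — ¬v4 is true.
  5. {v5, v9} — v9 is true.
  6. {¬v7, v10} — ¬v7 is true.
  7. {¬v9, v2} — v2 is true.
  8. {¬v3, ¬v6} — ¬v6 is true.
  9. {v9, v11} — v9 is true.
  10. {¬v1, v4} — ¬v1 is true.
  11. {¬v5, v13} — ¬v5 is true.
  12. {¬v4, v10} — ¬v4 is true.
  13. {v2, v7} — v2 is true.
  14. {¬v6, v4} — ¬v6 is true.
  15. {¬v2, ¬v7} — ¬v7 is true.
  16. {¬v8, ¬v10} — ¬v10 is true.
  17. {¬v5, v1} — ¬v5 is true.
  18. {v2, v12} — v2 is true.
  19. {v6, ¬v4} — ¬v4 is true.
  20. {v13, v12} — v13 is true.
  21. {¬v4, v1} — ¬v4 is true.
  22. {¬v4, v11} — ¬v4 is true.

v1 = False, v2 = True, v3 = False, v4 = False, v5 = False, v6 = False, v7 = False, v8 = True, v9 = True, v10 = False, v11 = False, v12 = False, v13 = True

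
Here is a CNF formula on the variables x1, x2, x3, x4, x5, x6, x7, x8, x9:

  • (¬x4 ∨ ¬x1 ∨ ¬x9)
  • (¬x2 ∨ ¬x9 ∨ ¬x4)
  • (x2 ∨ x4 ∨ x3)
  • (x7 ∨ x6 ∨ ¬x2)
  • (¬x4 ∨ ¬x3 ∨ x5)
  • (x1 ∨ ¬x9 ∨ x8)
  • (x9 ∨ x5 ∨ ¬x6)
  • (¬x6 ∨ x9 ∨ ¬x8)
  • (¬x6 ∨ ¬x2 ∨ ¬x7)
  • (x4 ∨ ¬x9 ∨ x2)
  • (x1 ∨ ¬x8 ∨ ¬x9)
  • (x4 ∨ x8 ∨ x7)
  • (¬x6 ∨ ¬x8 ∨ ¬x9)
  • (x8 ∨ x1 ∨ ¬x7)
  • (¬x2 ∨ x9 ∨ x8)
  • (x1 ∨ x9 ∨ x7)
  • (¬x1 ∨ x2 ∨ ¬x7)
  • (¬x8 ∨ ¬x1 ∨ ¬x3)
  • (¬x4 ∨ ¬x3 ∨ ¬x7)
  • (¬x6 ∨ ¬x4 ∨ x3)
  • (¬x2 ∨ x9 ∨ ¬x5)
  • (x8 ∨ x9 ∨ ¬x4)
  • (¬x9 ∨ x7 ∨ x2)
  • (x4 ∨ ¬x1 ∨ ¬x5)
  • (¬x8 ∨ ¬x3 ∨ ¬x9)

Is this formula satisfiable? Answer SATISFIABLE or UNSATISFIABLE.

SATISFIABLE

Set x1 = False and propagate.
Try x2 = False.
Try x3 = False.
  then x4 is forced to True.
  then x6 is forced to False.
For the remaining variables, x5 = False, x7 = True, x8 = True, x9 = False works.
Every clause has at least one true literal under this assignment.
So x1=False, x2=False, x3=False, x4=True, x5=False, x6=False, x7=True, x8=True, x9=False is a satisfying assignment.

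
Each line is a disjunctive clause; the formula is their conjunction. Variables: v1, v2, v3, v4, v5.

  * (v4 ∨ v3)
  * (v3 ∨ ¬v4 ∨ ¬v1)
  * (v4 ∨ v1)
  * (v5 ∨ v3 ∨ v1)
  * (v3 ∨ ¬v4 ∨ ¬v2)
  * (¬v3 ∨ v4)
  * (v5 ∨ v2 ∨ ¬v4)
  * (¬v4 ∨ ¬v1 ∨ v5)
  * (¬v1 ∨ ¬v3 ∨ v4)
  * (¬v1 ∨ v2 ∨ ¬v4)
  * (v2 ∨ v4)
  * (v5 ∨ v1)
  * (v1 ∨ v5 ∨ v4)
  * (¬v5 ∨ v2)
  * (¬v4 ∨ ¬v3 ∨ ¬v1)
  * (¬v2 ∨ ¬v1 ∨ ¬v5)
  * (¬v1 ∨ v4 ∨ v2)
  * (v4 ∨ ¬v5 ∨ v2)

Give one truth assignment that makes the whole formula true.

v1=F, v2=T, v3=T, v4=T, v5=T

Try v1 = False.
  then v4 is forced to True.
  then v5 is forced to True.
  then v2 is forced to True.
  then v3 is forced to True.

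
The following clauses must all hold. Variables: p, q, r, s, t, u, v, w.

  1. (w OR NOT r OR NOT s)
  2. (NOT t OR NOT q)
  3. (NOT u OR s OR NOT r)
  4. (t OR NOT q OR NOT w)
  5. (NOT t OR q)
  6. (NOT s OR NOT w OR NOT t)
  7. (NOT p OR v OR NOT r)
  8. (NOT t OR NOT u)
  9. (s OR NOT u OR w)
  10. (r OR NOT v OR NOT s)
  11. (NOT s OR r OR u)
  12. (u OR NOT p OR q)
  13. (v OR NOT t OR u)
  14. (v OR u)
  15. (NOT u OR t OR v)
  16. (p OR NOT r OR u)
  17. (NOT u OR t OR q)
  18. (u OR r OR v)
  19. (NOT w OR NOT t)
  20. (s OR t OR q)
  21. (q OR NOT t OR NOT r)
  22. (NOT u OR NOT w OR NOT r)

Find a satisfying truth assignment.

p=True, q=True, r=False, s=False, t=False, u=False, v=True, w=False

Check each clause:
  1. (NOT r OR NOT s OR w) — NOT s is true.
  2. (NOT t OR NOT q) — NOT t is true.
  3. (s OR NOT u OR NOT r) — NOT u is true.
  4. (NOT w OR t OR NOT q) — NOT w is true.
  5. (NOT t OR q) — q is true.
  6. (NOT w OR NOT s OR NOT t) — NOT w is true.
  7. (NOT r OR NOT p OR v) — NOT r is true.
  8. (NOT t OR NOT u) — NOT u is true.
  9. (w OR NOT u OR s) — NOT u is true.
  10. (NOT v OR r OR NOT s) — NOT s is true.
  11. (u OR NOT s OR r) — NOT s is true.
  12. (q OR u OR NOT p) — q is true.
  13. (u OR NOT t OR v) — NOT t is true.
  14. (v OR u) — v is true.
  15. (t OR v OR NOT u) — NOT u is true.
  16. (u OR NOT r OR p) — p is true.
  17. (q OR NOT u OR t) — q is true.
  18. (u OR v OR r) — v is true.
  19. (NOT w OR NOT t) — NOT w is true.
  20. (q OR t OR s) — q is true.
  21. (NOT t OR q OR NOT r) — q is true.
  22. (NOT r OR NOT u OR NOT w) — NOT w is true.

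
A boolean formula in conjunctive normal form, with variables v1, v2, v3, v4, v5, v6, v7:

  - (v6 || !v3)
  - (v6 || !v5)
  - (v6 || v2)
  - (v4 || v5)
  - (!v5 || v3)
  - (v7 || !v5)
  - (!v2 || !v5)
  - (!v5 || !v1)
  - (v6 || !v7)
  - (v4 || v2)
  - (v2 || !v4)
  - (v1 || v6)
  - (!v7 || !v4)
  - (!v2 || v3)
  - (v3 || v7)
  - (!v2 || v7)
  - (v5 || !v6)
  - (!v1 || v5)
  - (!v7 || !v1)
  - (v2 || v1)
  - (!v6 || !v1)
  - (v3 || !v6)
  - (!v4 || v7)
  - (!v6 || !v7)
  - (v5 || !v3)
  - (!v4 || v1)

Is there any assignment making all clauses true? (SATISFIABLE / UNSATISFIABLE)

v5 = True:
  propagation gives v6=True, v3=True, v7=True; an empty clause results — contradiction.
v5 = False:
  propagation gives v4=True, v2=True, v7=False; an empty clause results — contradiction.
Every branch closes, so no satisfying assignment exists.

UNSATISFIABLE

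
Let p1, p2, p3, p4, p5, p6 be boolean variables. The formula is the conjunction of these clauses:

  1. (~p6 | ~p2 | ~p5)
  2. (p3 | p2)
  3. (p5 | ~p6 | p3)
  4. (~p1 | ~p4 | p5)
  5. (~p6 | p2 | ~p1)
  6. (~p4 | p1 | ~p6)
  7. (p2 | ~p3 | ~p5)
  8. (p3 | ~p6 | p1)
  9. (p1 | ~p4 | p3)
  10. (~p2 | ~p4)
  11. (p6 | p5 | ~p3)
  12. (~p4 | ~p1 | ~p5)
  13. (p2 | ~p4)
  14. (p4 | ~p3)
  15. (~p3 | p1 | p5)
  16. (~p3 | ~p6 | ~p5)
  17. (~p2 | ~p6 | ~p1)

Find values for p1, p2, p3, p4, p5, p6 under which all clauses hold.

Try p1 = False.
Try p2 = True.
  then p4 is forced to False.
  then p3 is forced to False.
  then p6 is forced to False.
p5 is now unconstrained; take p5 = True.

p1=F  p2=T  p3=F  p4=F  p5=T  p6=F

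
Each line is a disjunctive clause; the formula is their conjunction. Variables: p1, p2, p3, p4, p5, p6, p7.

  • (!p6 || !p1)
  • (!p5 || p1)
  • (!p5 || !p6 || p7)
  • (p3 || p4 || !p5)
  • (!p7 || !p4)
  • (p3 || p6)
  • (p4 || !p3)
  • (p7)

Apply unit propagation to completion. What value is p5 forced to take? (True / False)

False

(p7) is a unit clause: p7 = True.
From (!p4 || !p7) and p7 = True: p4 = False.
In (p4 || !p3), p4 is now false; !p3 must hold, so p3 = False.
(!p5 || p3 || p4) with p3 = False, p4 = False leaves only !p5, so p5 = False.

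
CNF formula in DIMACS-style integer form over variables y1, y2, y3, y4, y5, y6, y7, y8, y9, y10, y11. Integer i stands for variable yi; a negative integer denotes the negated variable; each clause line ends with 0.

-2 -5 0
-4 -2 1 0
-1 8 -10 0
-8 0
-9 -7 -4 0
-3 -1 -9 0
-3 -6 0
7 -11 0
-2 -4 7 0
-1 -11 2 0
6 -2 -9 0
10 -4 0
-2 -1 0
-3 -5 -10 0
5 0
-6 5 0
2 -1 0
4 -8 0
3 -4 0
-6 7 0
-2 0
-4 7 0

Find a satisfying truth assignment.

y1=0, y2=0, y3=0, y4=0, y5=1, y6=0, y7=1, y8=0, y9=1, y10=0, y11=1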